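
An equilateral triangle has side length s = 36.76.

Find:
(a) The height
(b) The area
(a) The height splits the triangle into two 30-60-90 halves: h = s·√3/2 = 36.76·1.73205/2 ≈ 63.6702/2 ≈ 31.8351
(b) Area = (√3/4)·s² = (√3/4)·36.76² = (√3/4)·1351.2976 ≈ 0.433013·1351.2976 ≈ 585.129

Height = 31.84, Area = 585.1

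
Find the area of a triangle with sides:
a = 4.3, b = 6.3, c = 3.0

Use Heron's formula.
s = (4.3 + 6.3 + 3.0)/2 = 13.6/2 = 6.8
s − a = 2.5, s − b = 0.5, s − c = 3.8
s(s−a)(s−b)(s−c) = 6.8·2.5·0.5·3.8 ≈ 32.3
Area = √32.3 ≈ 5.68331

Area = 5.683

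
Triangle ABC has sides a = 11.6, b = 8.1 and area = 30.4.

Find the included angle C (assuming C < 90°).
Area = ½·a·b·sin(C)  ⇒  sin(C) = 2·Area/(a·b) = 2·30.4/(11.6·8.1) = 60.8/93.96 ≈ 0.647084
C = arcsin(0.647084) ≈ 40.3221° (taking the acute solution since C < 90°)

C = 40.32°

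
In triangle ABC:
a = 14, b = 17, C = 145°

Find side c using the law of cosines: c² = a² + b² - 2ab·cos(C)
c² = 14² + 17² − 2·14·17·cos(145°)
cos(145°) ≈ -0.819152
c² ≈ 196 + 289 − 476·(-0.819152) ≈ 485 + 389.916 ≈ 874.916
c ≈ √874.916 ≈ 29.579

c = 29.58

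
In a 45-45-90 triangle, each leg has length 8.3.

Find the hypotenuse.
In a 45-45-90 triangle the sides are in ratio 1 : 1 : √2, so hypotenuse = leg·√2.
Hypotenuse = 8.3·√2 ≈ 8.3·1.41421 ≈ 11.738

Hypotenuse = 8.3√2 = 11.74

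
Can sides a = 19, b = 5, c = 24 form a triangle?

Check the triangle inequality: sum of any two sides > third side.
a + b vs c: 19 + 5 = 24 ≤ 24  ✗
a + c vs b: 19 + 24 = 43 > 5  ✓
b + c vs a: 5 + 24 = 29 > 19  ✓

No: 19 + 5 = 24 is not > 24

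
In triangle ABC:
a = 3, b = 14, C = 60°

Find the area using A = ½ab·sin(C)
A = ½·a·b·sin(C) = ½·3·14·sin(60°)
sin(60°) ≈ 0.866025
A ≈ ½·42·0.866025 = 21·0.866025 ≈ 18.1865

Area = 18.19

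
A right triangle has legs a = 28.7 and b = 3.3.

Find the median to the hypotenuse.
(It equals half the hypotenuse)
Hypotenuse c = √(a² + b²) = √(823.69 + 10.89) = √834.58 ≈ 28.8891
Median to hypotenuse = c/2 ≈ 28.8891/2 ≈ 14.4445

Median = 14.44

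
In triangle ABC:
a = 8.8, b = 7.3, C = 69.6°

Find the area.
Two sides and the included angle (SAS): A = ½·a·b·sin(C) = ½·8.8·7.3·sin(69.6°)
sin(69.6°) ≈ 0.937282
A ≈ ½·64.24·0.937282 = 32.12·0.937282 ≈ 30.1055

Area = 30.11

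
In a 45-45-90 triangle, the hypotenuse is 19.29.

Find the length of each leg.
In a 45-45-90 triangle hypotenuse = leg·√2, so leg = hypotenuse/√2.
Leg = 19.29/√2 ≈ 19.29/1.41421 ≈ 13.6401

Each leg = 13.64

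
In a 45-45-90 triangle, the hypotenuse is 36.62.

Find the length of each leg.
In a 45-45-90 triangle hypotenuse = leg·√2, so leg = hypotenuse/√2.
Leg = 36.62/√2 ≈ 36.62/1.41421 ≈ 25.8943

Each leg = 25.89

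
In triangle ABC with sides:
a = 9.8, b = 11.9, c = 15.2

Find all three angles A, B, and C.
Law of cosines for each angle (a² = 96.04, b² = 141.61, c² = 231.04):
cos(A) = (b² + c² − a²)/(2bc) = (141.61 + 231.04 − 96.04)/(2·11.9·15.2) = 276.61/361.76 ≈ 0.764623  ⇒  A ≈ 40.1265°
cos(B) = (a² + c² − b²)/(2ac) = (96.04 + 231.04 − 141.61)/(2·9.8·15.2) = 185.47/297.92 ≈ 0.62255  ⇒  B ≈ 51.4974°
cos(C) = (a² + b² − c²)/(2ab) = (96.04 + 141.61 − 231.04)/(2·9.8·11.9) = 6.61/233.24 ≈ 0.0283399  ⇒  C ≈ 88.376°
Check: A + B + C ≈ 180°

A = 40.13°, B = 51.5°, C = 88.38°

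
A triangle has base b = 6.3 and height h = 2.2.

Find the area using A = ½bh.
A = ½·b·h = ½·6.3·2.2 = ½·13.86 = 6.93

Area = 6.93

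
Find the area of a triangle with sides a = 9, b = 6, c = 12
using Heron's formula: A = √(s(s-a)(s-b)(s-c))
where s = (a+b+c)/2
s = (9 + 6 + 12)/2 = 27/2 = 13.5
s − a = 4.5, s − b = 7.5, s − c = 1.5
s(s−a)(s−b)(s−c) = 13.5·4.5·7.5·1.5 = 683.4375
Area = √683.4375 ≈ 26.1426

s = 13.5, Area = 26.14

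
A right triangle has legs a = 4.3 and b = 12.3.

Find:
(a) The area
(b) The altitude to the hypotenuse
(a) The legs are perpendicular, so Area = ½·a·b = ½·4.3·12.3 = ½·52.89 = 26.445
(b) Hypotenuse c = √(a² + b²) = √(18.49 + 151.29) = √169.78 ≈ 13.03
    Area = ½·c·h_c  ⇒  h_c = 2·Area/c = 52.89/13.03 ≈ 4.05911

Area = 26.445, h_c = 4.059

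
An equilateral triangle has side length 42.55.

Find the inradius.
r = Area/s with s the semi-perimeter.
Area = (√3/4)·42.55² = (√3/4)·1810.5025 ≈ 0.433013·1810.5025 ≈ 783.971
s = 3·42.55/2 = 63.825
r ≈ 783.971/63.825 ≈ 12.2831
(Equivalently r = side/(2√3) = 42.55/3.4641 ≈ 12.2831.)

r = 12.28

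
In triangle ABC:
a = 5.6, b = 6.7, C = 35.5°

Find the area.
Two sides and the included angle (SAS): A = ½·a·b·sin(C) = ½·5.6·6.7·sin(35.5°)
sin(35.5°) ≈ 0.580703
A ≈ ½·37.52·0.580703 = 18.76·0.580703 ≈ 10.894

Area = 10.89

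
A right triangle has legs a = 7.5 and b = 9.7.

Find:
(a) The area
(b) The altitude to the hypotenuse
(a) The legs are perpendicular, so Area = ½·a·b = ½·7.5·9.7 = ½·72.75 = 36.375
(b) Hypotenuse c = √(a² + b²) = √(56.25 + 94.09) = √150.34 ≈ 12.2613
    Area = ½·c·h_c  ⇒  h_c = 2·Area/c = 72.75/12.2613 ≈ 5.93329

Area = 36.375, h_c = 5.933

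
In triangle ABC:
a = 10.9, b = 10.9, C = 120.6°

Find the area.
Two sides and the included angle (SAS): A = ½·a·b·sin(C) = ½·10.9·10.9·sin(120.6°)
sin(120.6°) ≈ 0.860742
A ≈ ½·118.81·0.860742 = 59.405·0.860742 ≈ 51.1324

Area = 51.13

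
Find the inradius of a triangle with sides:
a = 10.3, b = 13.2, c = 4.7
r = Area/s where s is the semi-perimeter.
s = (10.3 + 13.2 + 4.7)/2 = 28.2/2 = 14.1
Area = √(s(s−a)(s−b)(s−c)) = √(14.1·3.8·0.9·9.4) ≈ √453.287 ≈ 21.2905
r ≈ 21.2905/14.1 ≈ 1.50997

r = 1.51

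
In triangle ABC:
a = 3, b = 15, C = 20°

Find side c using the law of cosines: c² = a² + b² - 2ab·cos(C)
c² = 3² + 15² − 2·3·15·cos(20°)
cos(20°) ≈ 0.939693
c² ≈ 9 + 225 − 90·(0.939693) ≈ 234 − 84.5723 ≈ 149.428
c ≈ √149.428 ≈ 12.2241

c = 12.22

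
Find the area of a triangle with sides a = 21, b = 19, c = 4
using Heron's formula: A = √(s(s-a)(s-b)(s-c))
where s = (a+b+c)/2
s = (21 + 19 + 4)/2 = 44/2 = 22
s − a = 1, s − b = 3, s − c = 18
s(s−a)(s−b)(s−c) = 22·1·3·18 = 1188
Area = √1188 ≈ 34.4674

s = 22.0, Area = 34.47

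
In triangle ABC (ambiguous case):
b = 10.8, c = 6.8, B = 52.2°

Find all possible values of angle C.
b/sin(B) = c/sin(C)  ⇒  sin(C) = c·sin(B)/b = 6.8·sin(52.2°)/10.8
sin(52.2°) ≈ 0.790155
sin(C) ≈ 6.8·0.790155/10.8 ≈ 5.37305/10.8 ≈ 0.497505
Candidate 1: C₁ = arcsin(0.497505) ≈ 29.8351°  →  A = 180° − 52.2° − 29.8351° ≈ 97.9649° > 0, valid
Candidate 2: C₂ = 180° − C₁ ≈ 150.165°  →  A = 180° − 52.2° − 150.165° ≈ -22.3649° ≤ 0, not a valid triangle

C = 29.84° (one solution)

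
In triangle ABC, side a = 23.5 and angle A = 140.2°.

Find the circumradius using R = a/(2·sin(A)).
R = a/(2·sin(A)) = 23.5/(2·sin(140.2°))
sin(140.2°) ≈ 0.64011
R ≈ 23.5/(2·0.64011) = 23.5/1.28022 ≈ 18.3562

R = 18.36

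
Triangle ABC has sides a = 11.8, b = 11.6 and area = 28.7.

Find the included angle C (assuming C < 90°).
Area = ½·a·b·sin(C)  ⇒  sin(C) = 2·Area/(a·b) = 2·28.7/(11.8·11.6) = 57.4/136.88 ≈ 0.419345
C = arcsin(0.419345) ≈ 24.7933° (taking the acute solution since C < 90°)

C = 24.79°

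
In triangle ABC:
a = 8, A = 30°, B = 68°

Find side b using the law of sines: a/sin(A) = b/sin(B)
a/sin(A) = b/sin(B)  ⇒  b = a·sin(B)/sin(A) = 8·sin(68°)/sin(30°)
sin(68°) ≈ 0.927184, sin(30°) ≈ 0.5
b ≈ 8·0.927184/0.5 ≈ 7.41747/0.5 ≈ 14.8349

b = 14.83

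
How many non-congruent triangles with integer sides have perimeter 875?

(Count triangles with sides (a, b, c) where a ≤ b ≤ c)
Let a ≤ b ≤ c with a + b + c = 875. The only binding inequality is a + b > c, i.e. 875 − c > c, so c < 875/2; and c ≥ 875/3 since c is the largest side.
So 292 ≤ c ≤ 437. For each c, b runs from ⌈(875 − c)/2⌉ up to c (then a = 875 − b − c satisfies 1 ≤ a ≤ b automatically), giving c − ⌈(875 − c)/2⌉ + 1 choices.
Summing over c: 1 + 3 + 4 + 6 + … + 217 + 219  (146 terms, c = 292, …, 437) = 16060
Check (closed form: nearest integer to p²/48 for even p, (p+3)²/48 for odd p): (875+3)²/48 = 878²/48 = 770884/48 ≈ 16060.08 → 16060

16060 triangles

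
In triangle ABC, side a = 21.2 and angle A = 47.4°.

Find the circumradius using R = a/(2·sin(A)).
R = a/(2·sin(A)) = 21.2/(2·sin(47.4°))
sin(47.4°) ≈ 0.736097
R ≈ 21.2/(2·0.736097) = 21.2/1.47219 ≈ 14.4003

R = 14.4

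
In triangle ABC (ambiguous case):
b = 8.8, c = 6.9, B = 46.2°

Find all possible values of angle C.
b/sin(B) = c/sin(C)  ⇒  sin(C) = c·sin(B)/b = 6.9·sin(46.2°)/8.8
sin(46.2°) ≈ 0.72176
sin(C) ≈ 6.9·0.72176/8.8 ≈ 4.98015/8.8 ≈ 0.565926
Candidate 1: C₁ = arcsin(0.565926) ≈ 34.4666°  →  A = 180° − 46.2° − 34.4666° ≈ 99.3334° > 0, valid
Candidate 2: C₂ = 180° − C₁ ≈ 145.533°  →  A = 180° − 46.2° − 145.533° ≈ -11.7334° ≤ 0, not a valid triangle

C = 34.47° (one solution)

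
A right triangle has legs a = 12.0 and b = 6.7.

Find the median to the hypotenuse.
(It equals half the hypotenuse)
Hypotenuse c = √(a² + b²) = √(144 + 44.89) = √188.89 ≈ 13.7437
Median to hypotenuse = c/2 ≈ 13.7437/2 ≈ 6.87186

Median = 6.872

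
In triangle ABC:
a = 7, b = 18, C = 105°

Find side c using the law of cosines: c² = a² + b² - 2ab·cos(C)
c² = 7² + 18² − 2·7·18·cos(105°)
cos(105°) ≈ -0.258819
c² ≈ 49 + 324 − 252·(-0.258819) ≈ 373 + 65.2224 ≈ 438.222
c ≈ √438.222 ≈ 20.9338

c = 20.93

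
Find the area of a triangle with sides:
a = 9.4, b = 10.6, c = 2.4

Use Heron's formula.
s = (9.4 + 10.6 + 2.4)/2 = 22.4/2 = 11.2
s − a = 1.8, s − b = 0.6, s − c = 8.8
s(s−a)(s−b)(s−c) = 11.2·1.8·0.6·8.8 ≈ 106.445
Area = √106.445 ≈ 10.3172

Area = 10.32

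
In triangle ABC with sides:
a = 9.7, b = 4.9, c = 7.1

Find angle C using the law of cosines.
c² = a² + b² − 2ab·cos(C)  ⇒  cos(C) = (a² + b² − c²)/(2ab)
cos(C) = (9.7² + 4.9² − 7.1²)/(2·9.7·4.9) = (94.09 + 24.01 − 50.41)/95.06 = 67.69/95.06 ≈ 0.712077
C = arccos(0.712077) ≈ 44.5959°

C = 44.6°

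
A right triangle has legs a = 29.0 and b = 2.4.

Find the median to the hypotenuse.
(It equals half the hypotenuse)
Hypotenuse c = √(a² + b²) = √(841 + 5.76) = √846.76 ≈ 29.0991
Median to hypotenuse = c/2 ≈ 29.0991/2 ≈ 14.5496

Median = 14.55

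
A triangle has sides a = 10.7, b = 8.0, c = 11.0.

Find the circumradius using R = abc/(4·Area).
First find the area with Heron's formula.
s = (10.7 + 8.0 + 11.0)/2 = 14.85
Area = √(s(s−a)(s−b)(s−c)) = √(14.85·4.15·6.85·3.85) ≈ √1625.27 ≈ 40.3147
abc = 10.7·8.0·11.0 = 941.6
R = abc/(4·Area) ≈ 941.6/(4·40.3147) = 941.6/161.259 ≈ 5.83907

R = 5.839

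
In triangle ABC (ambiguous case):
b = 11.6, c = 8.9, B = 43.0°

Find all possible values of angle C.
b/sin(B) = c/sin(C)  ⇒  sin(C) = c·sin(B)/b = 8.9·sin(43.0°)/11.6
sin(43.0°) ≈ 0.681998
sin(C) ≈ 8.9·0.681998/11.6 ≈ 6.06979/11.6 ≈ 0.523257
Candidate 1: C₁ = arcsin(0.523257) ≈ 31.551°  →  A = 180° − 43.0° − 31.551° ≈ 105.449° > 0, valid
Candidate 2: C₂ = 180° − C₁ ≈ 148.449°  →  A = 180° − 43.0° − 148.449° ≈ -11.449° ≤ 0, not a valid triangle

C = 31.55° (one solution)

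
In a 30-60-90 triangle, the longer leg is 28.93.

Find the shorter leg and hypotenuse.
In a 30-60-90 triangle the sides are in ratio 1 : √3 : 2, so short leg = long leg/√3 and hypotenuse = 2·(short leg).
Short leg = 28.93/√3 ≈ 28.93/1.73205 ≈ 16.7027
Hypotenuse = 2·16.7027 ≈ 33.4055

Short leg = 16.7, Hypotenuse = 33.41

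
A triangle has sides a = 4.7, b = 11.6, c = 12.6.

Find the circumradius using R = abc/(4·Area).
First find the area with Heron's formula.
s = (4.7 + 11.6 + 12.6)/2 = 14.45
Area = √(s(s−a)(s−b)(s−c)) = √(14.45·9.75·2.85·1.85) ≈ √742.829 ≈ 27.2549
abc = 4.7·11.6·12.6 = 686.952
R = abc/(4·Area) ≈ 686.952/(4·27.2549) = 686.952/109.02 ≈ 6.30118

R = 6.301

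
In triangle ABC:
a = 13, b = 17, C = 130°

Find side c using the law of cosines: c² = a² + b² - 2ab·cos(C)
c² = 13² + 17² − 2·13·17·cos(130°)
cos(130°) ≈ -0.642788
c² ≈ 169 + 289 − 442·(-0.642788) ≈ 458 + 284.112 ≈ 742.112
c ≈ √742.112 ≈ 27.2417

c = 27.24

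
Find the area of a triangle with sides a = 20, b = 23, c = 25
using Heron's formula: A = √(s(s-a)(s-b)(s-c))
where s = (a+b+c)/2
s = (20 + 23 + 25)/2 = 68/2 = 34
s − a = 14, s − b = 11, s − c = 9
s(s−a)(s−b)(s−c) = 34·14·11·9 = 47124
Area = √47124 ≈ 217.081

s = 34.0, Area = 217.1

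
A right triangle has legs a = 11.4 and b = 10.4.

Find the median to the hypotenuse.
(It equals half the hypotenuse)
Hypotenuse c = √(a² + b²) = √(129.96 + 108.16) = √238.12 ≈ 15.4311
Median to hypotenuse = c/2 ≈ 15.4311/2 ≈ 7.71557

Median = 7.716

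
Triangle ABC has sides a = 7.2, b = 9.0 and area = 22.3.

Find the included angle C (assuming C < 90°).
Area = ½·a·b·sin(C)  ⇒  sin(C) = 2·Area/(a·b) = 2·22.3/(7.2·9.0) = 44.6/64.8 ≈ 0.688272
C = arcsin(0.688272) ≈ 43.4934° (taking the acute solution since C < 90°)

C = 43.49°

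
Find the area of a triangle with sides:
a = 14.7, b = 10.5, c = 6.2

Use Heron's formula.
s = (14.7 + 10.5 + 6.2)/2 = 31.4/2 = 15.7
s − a = 1, s − b = 5.2, s − c = 9.5
s(s−a)(s−b)(s−c) = 15.7·1·5.2·9.5 ≈ 775.58
Area = √775.58 ≈ 27.8492

Area = 27.85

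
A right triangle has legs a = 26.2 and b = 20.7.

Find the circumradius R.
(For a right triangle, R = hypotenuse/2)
Hypotenuse c = √(a² + b²) = √(686.44 + 428.49) = √1114.93 ≈ 33.3906
R = c/2 ≈ 33.3906/2 ≈ 16.6953

R = 16.7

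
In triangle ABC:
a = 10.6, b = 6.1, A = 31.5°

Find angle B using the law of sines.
a/sin(A) = b/sin(B)  ⇒  sin(B) = b·sin(A)/a = 6.1·sin(31.5°)/10.6
sin(31.5°) ≈ 0.522499
sin(B) ≈ 6.1·0.522499/10.6 ≈ 3.18724/10.6 ≈ 0.300683
B = arcsin(0.300683) ≈ 17.4986°
(Since b ≤ a we need B ≤ A, so the obtuse alternative 180° − 17.4986° ≈ 162.501° is rejected.)

B = 17.5°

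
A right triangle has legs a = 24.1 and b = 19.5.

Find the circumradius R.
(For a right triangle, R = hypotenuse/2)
Hypotenuse c = √(a² + b²) = √(580.81 + 380.25) = √961.06 ≈ 31.001
R = c/2 ≈ 31.001/2 ≈ 15.5005

R = 15.5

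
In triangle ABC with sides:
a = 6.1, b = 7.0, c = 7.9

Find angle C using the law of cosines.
c² = a² + b² − 2ab·cos(C)  ⇒  cos(C) = (a² + b² − c²)/(2ab)
cos(C) = (6.1² + 7.0² − 7.9²)/(2·6.1·7.0) = (37.21 + 49 − 62.41)/85.4 = 23.8/85.4 ≈ 0.278689
C = arccos(0.278689) ≈ 73.8181°

C = 73.82°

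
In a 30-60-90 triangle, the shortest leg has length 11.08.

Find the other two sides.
In a 30-60-90 triangle the sides are in ratio 1 : √3 : 2 (short leg : long leg : hypotenuse).
Long leg = 11.08·√3 ≈ 11.08·1.73205 ≈ 19.1911
Hypotenuse = 2·11.08 = 22.16

Long leg = 11.08√3 = 19.19, Hypotenuse = 22.16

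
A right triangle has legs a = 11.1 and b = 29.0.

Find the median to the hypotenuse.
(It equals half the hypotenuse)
Hypotenuse c = √(a² + b²) = √(123.21 + 841) = √964.21 ≈ 31.0517
Median to hypotenuse = c/2 ≈ 31.0517/2 ≈ 15.5259

Median = 15.53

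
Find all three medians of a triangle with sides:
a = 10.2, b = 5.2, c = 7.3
Median formula: m_a = ½√(2b² + 2c² − a²) (and cyclically). a² = 104.04, b² = 27.04, c² = 53.29.
m_a = ½√(2·27.04 + 2·53.29 − 104.04) = ½√56.62 ≈ ½·7.52463 ≈ 3.76231
m_b = ½√(2·104.04 + 2·53.29 − 27.04) = ½√287.62 ≈ ½·16.9594 ≈ 8.47968
m_c = ½√(2·104.04 + 2·27.04 − 53.29) = ½√208.87 ≈ ½·14.4523 ≈ 7.22617

m_a = 3.762, m_b = 8.48, m_c = 7.226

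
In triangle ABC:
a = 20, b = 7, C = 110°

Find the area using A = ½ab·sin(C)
A = ½·a·b·sin(C) = ½·20·7·sin(110°)
sin(110°) ≈ 0.939693
A ≈ ½·140·0.939693 = 70·0.939693 ≈ 65.7785

Area = 65.78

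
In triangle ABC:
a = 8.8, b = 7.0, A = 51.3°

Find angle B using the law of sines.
a/sin(A) = b/sin(B)  ⇒  sin(B) = b·sin(A)/a = 7.0·sin(51.3°)/8.8
sin(51.3°) ≈ 0.78043
sin(B) ≈ 7.0·0.78043/8.8 ≈ 5.46301/8.8 ≈ 0.620797
B = arcsin(0.620797) ≈ 38.3744°
(Since b ≤ a we need B ≤ A, so the obtuse alternative 180° − 38.3744° ≈ 141.626° is rejected.)

B = 38.37°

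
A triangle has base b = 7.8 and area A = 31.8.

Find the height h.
A = ½·b·h  ⇒  h = 2A/b = 2·31.8/7.8 = 63.6/7.8 ≈ 8.15385

h = 8.154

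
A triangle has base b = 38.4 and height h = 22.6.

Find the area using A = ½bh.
A = ½·b·h = ½·38.4·22.6 = ½·867.84 = 433.92

Area = 433.92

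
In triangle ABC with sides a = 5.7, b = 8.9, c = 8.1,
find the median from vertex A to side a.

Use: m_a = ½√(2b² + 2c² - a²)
m_a = ½√(2·8.9² + 2·8.1² − 5.7²) = ½√(2·79.21 + 2·65.61 − 32.49) = ½√(158.42 + 131.22 − 32.49) = ½√257.15
√257.15 ≈ 16.0359, so m_a ≈ 8.01795

m_a = 8.018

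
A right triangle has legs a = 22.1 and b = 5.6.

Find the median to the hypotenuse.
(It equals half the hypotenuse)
Hypotenuse c = √(a² + b²) = √(488.41 + 31.36) = √519.77 ≈ 22.7985
Median to hypotenuse = c/2 ≈ 22.7985/2 ≈ 11.3992

Median = 11.4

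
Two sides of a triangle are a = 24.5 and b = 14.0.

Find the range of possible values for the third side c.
Triangle inequality: |a − b| < c < a + b
|a − b| = |24.5 − 14.0| = 10.5
a + b = 24.5 + 14.0 = 38.5

10.5 < c < 38.5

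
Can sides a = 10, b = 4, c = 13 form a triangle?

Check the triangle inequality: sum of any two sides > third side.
a + b vs c: 10 + 4 = 14 > 13  ✓
a + c vs b: 10 + 13 = 23 > 4  ✓
b + c vs a: 4 + 13 = 17 > 10  ✓

Yes, triangle inequality satisfied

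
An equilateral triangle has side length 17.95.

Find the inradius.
r = Area/s with s the semi-perimeter.
Area = (√3/4)·17.95² = (√3/4)·322.2025 ≈ 0.433013·322.2025 ≈ 139.518
s = 3·17.95/2 = 26.925
r ≈ 139.518/26.925 ≈ 5.18172
(Equivalently r = side/(2√3) = 17.95/3.4641 ≈ 5.18172.)

r = 5.182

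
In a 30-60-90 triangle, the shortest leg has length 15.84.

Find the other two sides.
In a 30-60-90 triangle the sides are in ratio 1 : √3 : 2 (short leg : long leg : hypotenuse).
Long leg = 15.84·√3 ≈ 15.84·1.73205 ≈ 27.4357
Hypotenuse = 2·15.84 = 31.68

Long leg = 15.84√3 = 27.44, Hypotenuse = 31.68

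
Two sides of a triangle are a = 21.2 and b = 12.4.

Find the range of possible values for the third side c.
Triangle inequality: |a − b| < c < a + b
|a − b| = |21.2 − 12.4| = 8.8
a + b = 21.2 + 12.4 = 33.6

8.8 < c < 33.6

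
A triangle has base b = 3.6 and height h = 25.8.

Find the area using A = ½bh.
A = ½·b·h = ½·3.6·25.8 = ½·92.88 = 46.44

Area = 46.44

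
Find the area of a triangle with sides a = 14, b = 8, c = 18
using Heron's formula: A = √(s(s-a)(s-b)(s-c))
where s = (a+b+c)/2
s = (14 + 8 + 18)/2 = 40/2 = 20
s − a = 6, s − b = 12, s − c = 2
s(s−a)(s−b)(s−c) = 20·6·12·2 = 2880
Area = √2880 ≈ 53.6656

s = 20.0, Area = 53.67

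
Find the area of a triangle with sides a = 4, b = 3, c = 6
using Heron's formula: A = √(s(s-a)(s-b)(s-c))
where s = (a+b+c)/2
s = (4 + 3 + 6)/2 = 13/2 = 6.5
s − a = 2.5, s − b = 3.5, s − c = 0.5
s(s−a)(s−b)(s−c) = 6.5·2.5·3.5·0.5 = 28.4375
Area = √28.4375 ≈ 5.33268

s = 6.5, Area = 5.333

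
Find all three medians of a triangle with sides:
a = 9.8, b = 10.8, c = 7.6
Median formula: m_a = ½√(2b² + 2c² − a²) (and cyclically). a² = 96.04, b² = 116.64, c² = 57.76.
m_a = ½√(2·116.64 + 2·57.76 − 96.04) = ½√252.76 ≈ ½·15.8984 ≈ 7.94921
m_b = ½√(2·96.04 + 2·57.76 − 116.64) = ½√190.96 ≈ ½·13.8188 ≈ 6.90941
m_c = ½√(2·96.04 + 2·116.64 − 57.76) = ½√367.6 ≈ ½·19.1729 ≈ 9.58645

m_a = 7.949, m_b = 6.909, m_c = 9.586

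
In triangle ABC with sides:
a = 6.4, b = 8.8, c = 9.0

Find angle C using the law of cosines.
c² = a² + b² − 2ab·cos(C)  ⇒  cos(C) = (a² + b² − c²)/(2ab)
cos(C) = (6.4² + 8.8² − 9.0²)/(2·6.4·8.8) = (40.96 + 77.44 − 81)/112.64 = 37.4/112.64 ≈ 0.332031
C = arccos(0.332031) ≈ 70.6079°

C = 70.61°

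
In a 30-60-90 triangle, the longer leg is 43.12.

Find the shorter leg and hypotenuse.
In a 30-60-90 triangle the sides are in ratio 1 : √3 : 2, so short leg = long leg/√3 and hypotenuse = 2·(short leg).
Short leg = 43.12/√3 ≈ 43.12/1.73205 ≈ 24.8953
Hypotenuse = 2·24.8953 ≈ 49.7907

Short leg = 24.9, Hypotenuse = 49.79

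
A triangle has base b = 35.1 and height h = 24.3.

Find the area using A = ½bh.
A = ½·b·h = ½·35.1·24.3 = ½·852.93 = 426.465

Area = 426.465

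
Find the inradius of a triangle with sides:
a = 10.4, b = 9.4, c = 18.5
r = Area/s where s is the semi-perimeter.
s = (10.4 + 9.4 + 18.5)/2 = 38.3/2 = 19.15
Area = √(s(s−a)(s−b)(s−c)) = √(19.15·8.75·9.75·0.65) ≈ √1061.93 ≈ 32.5872
r ≈ 32.5872/19.15 ≈ 1.70168

r = 1.702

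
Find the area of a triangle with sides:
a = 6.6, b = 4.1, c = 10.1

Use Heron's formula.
s = (6.6 + 4.1 + 10.1)/2 = 20.8/2 = 10.4
s − a = 3.8, s − b = 6.3, s − c = 0.3
s(s−a)(s−b)(s−c) = 10.4·3.8·6.3·0.3 ≈ 74.6928
Area = √74.6928 ≈ 8.6425

Area = 8.642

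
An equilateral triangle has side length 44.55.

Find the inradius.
r = Area/s with s the semi-perimeter.
Area = (√3/4)·44.55² = (√3/4)·1984.7025 ≈ 0.433013·1984.7025 ≈ 859.401
s = 3·44.55/2 = 66.825
r ≈ 859.401/66.825 ≈ 12.8605
(Equivalently r = side/(2√3) = 44.55/3.4641 ≈ 12.8605.)

r = 12.86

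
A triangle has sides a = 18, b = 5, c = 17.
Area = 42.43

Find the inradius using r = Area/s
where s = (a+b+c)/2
s = (18 + 5 + 17)/2 = 40/2 = 20
r = Area/s = 42.43/20 ≈ 2.1215

r = 2.122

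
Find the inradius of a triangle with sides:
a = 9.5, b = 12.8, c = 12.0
r = Area/s where s is the semi-perimeter.
s = (9.5 + 12.8 + 12.0)/2 = 34.3/2 = 17.15
Area = √(s(s−a)(s−b)(s−c)) = √(17.15·7.65·4.35·5.15) ≈ √2939.15 ≈ 54.2139
r ≈ 54.2139/17.15 ≈ 3.16116

r = 3.161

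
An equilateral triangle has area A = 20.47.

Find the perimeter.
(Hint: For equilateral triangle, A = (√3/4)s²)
A = (√3/4)s²  ⇒  s² = 4A/√3 = 4·20.47/√3 = 81.88/1.73205 ≈ 47.2734
s ≈ √47.2734 ≈ 6.87557
Perimeter = 3s ≈ 3·6.87557 ≈ 20.6267

Perimeter = 20.63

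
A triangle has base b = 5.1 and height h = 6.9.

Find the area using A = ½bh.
A = ½·b·h = ½·5.1·6.9 = ½·35.19 = 17.595

Area = 17.595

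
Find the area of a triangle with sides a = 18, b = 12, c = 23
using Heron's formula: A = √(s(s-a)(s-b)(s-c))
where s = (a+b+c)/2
s = (18 + 12 + 23)/2 = 53/2 = 26.5
s − a = 8.5, s − b = 14.5, s − c = 3.5
s(s−a)(s−b)(s−c) = 26.5·8.5·14.5·3.5 = 11431.4375
Area = √11431.4375 ≈ 106.918

s = 26.5, Area = 106.9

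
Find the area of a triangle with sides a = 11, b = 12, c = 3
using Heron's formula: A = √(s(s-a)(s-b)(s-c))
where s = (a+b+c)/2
s = (11 + 12 + 3)/2 = 26/2 = 13
s − a = 2, s − b = 1, s − c = 10
s(s−a)(s−b)(s−c) = 13·2·1·10 = 260
Area = √260 ≈ 16.1245

s = 13.0, Area = 16.12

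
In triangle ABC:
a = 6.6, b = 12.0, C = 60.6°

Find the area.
Two sides and the included angle (SAS): A = ½·a·b·sin(C) = ½·6.6·12.0·sin(60.6°)
sin(60.6°) ≈ 0.871214
A ≈ ½·79.2·0.871214 = 39.6·0.871214 ≈ 34.5001

Area = 34.5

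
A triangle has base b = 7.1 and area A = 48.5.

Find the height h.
A = ½·b·h  ⇒  h = 2A/b = 2·48.5/7.1 = 97/7.1 ≈ 13.662

h = 13.66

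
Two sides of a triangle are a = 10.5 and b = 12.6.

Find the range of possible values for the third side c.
Triangle inequality: |a − b| < c < a + b
|a − b| = |10.5 − 12.6| = 2.1
a + b = 10.5 + 12.6 = 23.1

2.1 < c < 23.1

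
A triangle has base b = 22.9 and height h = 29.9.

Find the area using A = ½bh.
A = ½·b·h = ½·22.9·29.9 = ½·684.71 = 342.355

Area = 342.355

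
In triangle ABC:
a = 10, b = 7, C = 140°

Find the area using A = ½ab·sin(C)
A = ½·a·b·sin(C) = ½·10·7·sin(140°)
sin(140°) ≈ 0.642788
A ≈ ½·70·0.642788 = 35·0.642788 ≈ 22.4976

Area = 22.5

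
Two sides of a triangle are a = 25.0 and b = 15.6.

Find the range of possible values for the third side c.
Triangle inequality: |a − b| < c < a + b
|a − b| = |25.0 − 15.6| = 9.4
a + b = 25.0 + 15.6 = 40.6

9.4 < c < 40.6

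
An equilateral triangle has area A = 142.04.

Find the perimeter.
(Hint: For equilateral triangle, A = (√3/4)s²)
A = (√3/4)s²  ⇒  s² = 4A/√3 = 4·142.04/√3 = 568.16/1.73205 ≈ 328.027
s ≈ √328.027 ≈ 18.1115
Perimeter = 3s ≈ 3·18.1115 ≈ 54.3346

Perimeter = 54.33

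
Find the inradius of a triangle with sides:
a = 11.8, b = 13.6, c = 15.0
r = Area/s where s is the semi-perimeter.
s = (11.8 + 13.6 + 15.0)/2 = 40.4/2 = 20.2
Area = √(s(s−a)(s−b)(s−c)) = √(20.2·8.4·6.6·5.2) ≈ √5823.42 ≈ 76.3113
r ≈ 76.3113/20.2 ≈ 3.77779

r = 3.778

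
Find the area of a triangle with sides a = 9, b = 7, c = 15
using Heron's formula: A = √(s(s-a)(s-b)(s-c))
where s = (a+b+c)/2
s = (9 + 7 + 15)/2 = 31/2 = 15.5
s − a = 6.5, s − b = 8.5, s − c = 0.5
s(s−a)(s−b)(s−c) = 15.5·6.5·8.5·0.5 = 428.1875
Area = √428.1875 ≈ 20.6927

s = 15.5, Area = 20.69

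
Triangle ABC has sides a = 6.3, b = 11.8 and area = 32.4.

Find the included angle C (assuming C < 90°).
Area = ½·a·b·sin(C)  ⇒  sin(C) = 2·Area/(a·b) = 2·32.4/(6.3·11.8) = 64.8/74.34 ≈ 0.871671
C = arcsin(0.871671) ≈ 60.6534° (taking the acute solution since C < 90°)

C = 60.65°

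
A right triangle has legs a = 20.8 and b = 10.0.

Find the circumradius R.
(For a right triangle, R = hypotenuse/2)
Hypotenuse c = √(a² + b²) = √(432.64 + 100) = √532.64 ≈ 23.079
R = c/2 ≈ 23.079/2 ≈ 11.5395

R = 11.54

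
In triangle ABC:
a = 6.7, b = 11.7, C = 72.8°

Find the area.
Two sides and the included angle (SAS): A = ½·a·b·sin(C) = ½·6.7·11.7·sin(72.8°)
sin(72.8°) ≈ 0.955278
A ≈ ½·78.39·0.955278 = 39.195·0.955278 ≈ 37.4421

Area = 37.44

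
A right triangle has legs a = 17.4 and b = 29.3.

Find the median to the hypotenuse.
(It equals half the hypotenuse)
Hypotenuse c = √(a² + b²) = √(302.76 + 858.49) = √1161.25 ≈ 34.0771
Median to hypotenuse = c/2 ≈ 34.0771/2 ≈ 17.0386

Median = 17.04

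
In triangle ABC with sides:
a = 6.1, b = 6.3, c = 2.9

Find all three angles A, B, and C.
Law of cosines for each angle (a² = 37.21, b² = 39.69, c² = 8.41):
cos(A) = (b² + c² − a²)/(2bc) = (39.69 + 8.41 − 37.21)/(2·6.3·2.9) = 10.89/36.54 ≈ 0.29803  ⇒  A ≈ 72.6607°
cos(B) = (a² + c² − b²)/(2ac) = (37.21 + 8.41 − 39.69)/(2·6.1·2.9) = 5.93/35.38 ≈ 0.167609  ⇒  B ≈ 80.3512°
cos(C) = (a² + b² − c²)/(2ab) = (37.21 + 39.69 − 8.41)/(2·6.1·6.3) = 68.49/76.86 ≈ 0.891101  ⇒  C ≈ 26.9881°
Check: A + B + C ≈ 180°

A = 72.66°, B = 80.35°, C = 26.99°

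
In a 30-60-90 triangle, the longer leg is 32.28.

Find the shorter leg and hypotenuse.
In a 30-60-90 triangle the sides are in ratio 1 : √3 : 2, so short leg = long leg/√3 and hypotenuse = 2·(short leg).
Short leg = 32.28/√3 ≈ 32.28/1.73205 ≈ 18.6369
Hypotenuse = 2·18.6369 ≈ 37.2737

Short leg = 18.64, Hypotenuse = 37.27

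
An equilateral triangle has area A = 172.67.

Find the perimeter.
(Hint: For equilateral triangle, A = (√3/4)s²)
A = (√3/4)s²  ⇒  s² = 4A/√3 = 4·172.67/√3 = 690.68/1.73205 ≈ 398.764
s ≈ √398.764 ≈ 19.9691
Perimeter = 3s ≈ 3·19.9691 ≈ 59.9072

Perimeter = 59.91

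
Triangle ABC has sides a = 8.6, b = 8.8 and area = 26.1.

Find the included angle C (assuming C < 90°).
Area = ½·a·b·sin(C)  ⇒  sin(C) = 2·Area/(a·b) = 2·26.1/(8.6·8.8) = 52.2/75.68 ≈ 0.689746
C = arcsin(0.689746) ≈ 43.61° (taking the acute solution since C < 90°)

C = 43.61°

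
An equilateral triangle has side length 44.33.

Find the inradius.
r = Area/s with s the semi-perimeter.
Area = (√3/4)·44.33² = (√3/4)·1965.1489 ≈ 0.433013·1965.1489 ≈ 850.934
s = 3·44.33/2 = 66.495
r ≈ 850.934/66.495 ≈ 12.797
(Equivalently r = side/(2√3) = 44.33/3.4641 ≈ 12.797.)

r = 12.8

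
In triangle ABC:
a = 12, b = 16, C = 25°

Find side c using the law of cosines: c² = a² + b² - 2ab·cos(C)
c² = 12² + 16² − 2·12·16·cos(25°)
cos(25°) ≈ 0.906308
c² ≈ 144 + 256 − 384·(0.906308) ≈ 400 − 348.022 ≈ 51.9778
c ≈ √51.9778 ≈ 7.20956

c = 7.21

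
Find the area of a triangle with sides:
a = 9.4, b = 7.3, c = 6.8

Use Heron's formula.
s = (9.4 + 7.3 + 6.8)/2 = 23.5/2 = 11.75
s − a = 2.35, s − b = 4.45, s − c = 4.95
s(s−a)(s−b)(s−c) = 11.75·2.35·4.45·4.95 ≈ 608.234
Area = √608.234 ≈ 24.6624

Area = 24.66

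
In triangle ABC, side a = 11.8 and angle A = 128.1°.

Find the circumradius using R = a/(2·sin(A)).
R = a/(2·sin(A)) = 11.8/(2·sin(128.1°))
sin(128.1°) ≈ 0.786935
R ≈ 11.8/(2·0.786935) = 11.8/1.57387 ≈ 7.49744

R = 7.497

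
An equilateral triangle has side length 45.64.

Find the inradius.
r = Area/s with s the semi-perimeter.
Area = (√3/4)·45.64² = (√3/4)·2083.0096 ≈ 0.433013·2083.0096 ≈ 901.97
s = 3·45.64/2 = 68.46
r ≈ 901.97/68.46 ≈ 13.1751
(Equivalently r = side/(2√3) = 45.64/3.4641 ≈ 13.1751.)

r = 13.18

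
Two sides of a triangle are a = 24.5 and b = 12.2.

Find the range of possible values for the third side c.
Triangle inequality: |a − b| < c < a + b
|a − b| = |24.5 − 12.2| = 12.3
a + b = 24.5 + 12.2 = 36.7

12.3 < c < 36.7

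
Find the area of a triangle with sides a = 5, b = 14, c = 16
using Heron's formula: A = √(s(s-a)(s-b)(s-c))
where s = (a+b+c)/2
s = (5 + 14 + 16)/2 = 35/2 = 17.5
s − a = 12.5, s − b = 3.5, s − c = 1.5
s(s−a)(s−b)(s−c) = 17.5·12.5·3.5·1.5 = 1148.4375
Area = √1148.4375 ≈ 33.8886

s = 17.5, Area = 33.89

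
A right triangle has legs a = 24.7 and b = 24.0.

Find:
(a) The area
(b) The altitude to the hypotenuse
(a) The legs are perpendicular, so Area = ½·a·b = ½·24.7·24.0 = ½·592.8 = 296.4
(b) Hypotenuse c = √(a² + b²) = √(610.09 + 576) = √1186.09 ≈ 34.4397
    Area = ½·c·h_c  ⇒  h_c = 2·Area/c = 592.8/34.4397 ≈ 17.2127

Area = 296.4, h_c = 17.21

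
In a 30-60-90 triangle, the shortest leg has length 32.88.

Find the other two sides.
In a 30-60-90 triangle the sides are in ratio 1 : √3 : 2 (short leg : long leg : hypotenuse).
Long leg = 32.88·√3 ≈ 32.88·1.73205 ≈ 56.9498
Hypotenuse = 2·32.88 = 65.76

Long leg = 32.88√3 = 56.95, Hypotenuse = 65.76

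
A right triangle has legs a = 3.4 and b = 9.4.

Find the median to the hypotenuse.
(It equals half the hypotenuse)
Hypotenuse c = √(a² + b²) = √(11.56 + 88.36) = √99.92 ≈ 9.996
Median to hypotenuse = c/2 ≈ 9.996/2 ≈ 4.998

Median = 4.998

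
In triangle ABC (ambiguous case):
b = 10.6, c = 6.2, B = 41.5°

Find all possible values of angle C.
b/sin(B) = c/sin(C)  ⇒  sin(C) = c·sin(B)/b = 6.2·sin(41.5°)/10.6
sin(41.5°) ≈ 0.66262
sin(C) ≈ 6.2·0.66262/10.6 ≈ 4.10824/10.6 ≈ 0.38757
Candidate 1: C₁ = arcsin(0.38757) ≈ 22.8034°  →  A = 180° − 41.5° − 22.8034° ≈ 115.697° > 0, valid
Candidate 2: C₂ = 180° − C₁ ≈ 157.197°  →  A = 180° − 41.5° − 157.197° ≈ -18.6966° ≤ 0, not a valid triangle

C = 22.8° (one solution)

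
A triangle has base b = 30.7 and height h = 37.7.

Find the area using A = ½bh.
A = ½·b·h = ½·30.7·37.7 = ½·1157.39 = 578.695

Area = 578.695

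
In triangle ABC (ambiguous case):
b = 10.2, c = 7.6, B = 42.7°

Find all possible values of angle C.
b/sin(B) = c/sin(C)  ⇒  sin(C) = c·sin(B)/b = 7.6·sin(42.7°)/10.2
sin(42.7°) ≈ 0.67816
sin(C) ≈ 7.6·0.67816/10.2 ≈ 5.15401/10.2 ≈ 0.505295
Candidate 1: C₁ = arcsin(0.505295) ≈ 30.351°  →  A = 180° − 42.7° − 30.351° ≈ 106.949° > 0, valid
Candidate 2: C₂ = 180° − C₁ ≈ 149.649°  →  A = 180° − 42.7° − 149.649° ≈ -12.349° ≤ 0, not a valid triangle

C = 30.35° (one solution)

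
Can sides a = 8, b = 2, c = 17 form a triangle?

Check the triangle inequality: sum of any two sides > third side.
a + b vs c: 8 + 2 = 10 ≤ 17  ✗
a + c vs b: 8 + 17 = 25 > 2  ✓
b + c vs a: 2 + 17 = 19 > 8  ✓

No: 8 + 2 = 10 is not > 17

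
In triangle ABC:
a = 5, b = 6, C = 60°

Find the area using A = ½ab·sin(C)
A = ½·a·b·sin(C) = ½·5·6·sin(60°)
sin(60°) ≈ 0.866025
A ≈ ½·30·0.866025 = 15·0.866025 ≈ 12.9904

Area = 12.99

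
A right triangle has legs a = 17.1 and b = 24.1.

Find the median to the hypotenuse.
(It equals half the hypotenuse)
Hypotenuse c = √(a² + b²) = √(292.41 + 580.81) = √873.22 ≈ 29.5503
Median to hypotenuse = c/2 ≈ 29.5503/2 ≈ 14.7751

Median = 14.78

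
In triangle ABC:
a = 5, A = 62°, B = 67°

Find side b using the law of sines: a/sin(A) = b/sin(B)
a/sin(A) = b/sin(B)  ⇒  b = a·sin(B)/sin(A) = 5·sin(67°)/sin(62°)
sin(67°) ≈ 0.920505, sin(62°) ≈ 0.882948
b ≈ 5·0.920505/0.882948 ≈ 4.60252/0.882948 ≈ 5.21268

b = 5.213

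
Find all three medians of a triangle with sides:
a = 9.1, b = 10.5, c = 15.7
Median formula: m_a = ½√(2b² + 2c² − a²) (and cyclically). a² = 82.81, b² = 110.25, c² = 246.49.
m_a = ½√(2·110.25 + 2·246.49 − 82.81) = ½√630.67 ≈ ½·25.1131 ≈ 12.5566
m_b = ½√(2·82.81 + 2·246.49 − 110.25) = ½√548.35 ≈ ½·23.4169 ≈ 11.7084
m_c = ½√(2·82.81 + 2·110.25 − 246.49) = ½√139.63 ≈ ½·11.8165 ≈ 5.90826

m_a = 12.56, m_b = 11.71, m_c = 5.908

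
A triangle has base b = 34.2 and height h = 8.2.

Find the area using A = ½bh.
A = ½·b·h = ½·34.2·8.2 = ½·280.44 = 140.22

Area = 140.22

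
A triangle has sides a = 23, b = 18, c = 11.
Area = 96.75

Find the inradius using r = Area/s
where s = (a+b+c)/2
s = (23 + 18 + 11)/2 = 52/2 = 26
r = Area/s = 96.75/26 ≈ 3.72115

r = 3.721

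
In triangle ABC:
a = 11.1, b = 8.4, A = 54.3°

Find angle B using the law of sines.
a/sin(A) = b/sin(B)  ⇒  sin(B) = b·sin(A)/a = 8.4·sin(54.3°)/11.1
sin(54.3°) ≈ 0.812084
sin(B) ≈ 8.4·0.812084/11.1 ≈ 6.8215/11.1 ≈ 0.61455
B = arcsin(0.61455) ≈ 37.9192°
(Since b ≤ a we need B ≤ A, so the obtuse alternative 180° − 37.9192° ≈ 142.081° is rejected.)

B = 37.92°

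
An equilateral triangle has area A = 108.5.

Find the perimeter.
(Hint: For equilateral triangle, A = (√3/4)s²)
A = (√3/4)s²  ⇒  s² = 4A/√3 = 4·108.5/√3 = 434/1.73205 ≈ 250.57
s ≈ √250.57 ≈ 15.8294
Perimeter = 3s ≈ 3·15.8294 ≈ 47.4882

Perimeter = 47.49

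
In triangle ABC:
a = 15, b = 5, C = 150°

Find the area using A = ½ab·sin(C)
A = ½·a·b·sin(C) = ½·15·5·sin(150°)
sin(150°) ≈ 0.5
A ≈ ½·75·0.5 = 37.5·0.5 ≈ 18.75

Area = 18.75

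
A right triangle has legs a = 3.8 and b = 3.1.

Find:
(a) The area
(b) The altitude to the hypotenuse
(a) The legs are perpendicular, so Area = ½·a·b = ½·3.8·3.1 = ½·11.78 = 5.89
(b) Hypotenuse c = √(a² + b²) = √(14.44 + 9.61) = √24.05 ≈ 4.90408
    Area = ½·c·h_c  ⇒  h_c = 2·Area/c = 11.78/4.90408 ≈ 2.40208

Area = 5.89, h_c = 2.402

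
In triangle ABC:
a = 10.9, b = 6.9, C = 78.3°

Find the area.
Two sides and the included angle (SAS): A = ½·a·b·sin(C) = ½·10.9·6.9·sin(78.3°)
sin(78.3°) ≈ 0.979223
A ≈ ½·75.21·0.979223 = 37.605·0.979223 ≈ 36.8237

Area = 36.82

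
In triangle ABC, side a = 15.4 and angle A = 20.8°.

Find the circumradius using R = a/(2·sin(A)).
R = a/(2·sin(A)) = 15.4/(2·sin(20.8°))
sin(20.8°) ≈ 0.355107
R ≈ 15.4/(2·0.355107) = 15.4/0.710214 ≈ 21.6836

R = 21.68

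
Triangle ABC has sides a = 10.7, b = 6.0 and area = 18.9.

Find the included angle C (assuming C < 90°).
Area = ½·a·b·sin(C)  ⇒  sin(C) = 2·Area/(a·b) = 2·18.9/(10.7·6.0) = 37.8/64.2 ≈ 0.588785
C = arcsin(0.588785) ≈ 36.0708° (taking the acute solution since C < 90°)

C = 36.07°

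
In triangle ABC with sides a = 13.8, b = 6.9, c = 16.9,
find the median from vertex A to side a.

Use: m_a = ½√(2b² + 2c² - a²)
m_a = ½√(2·6.9² + 2·16.9² − 13.8²) = ½√(2·47.61 + 2·285.61 − 190.44) = ½√(95.22 + 571.22 − 190.44) = ½√476
√476 ≈ 21.8174, so m_a ≈ 10.9087

m_a = 10.91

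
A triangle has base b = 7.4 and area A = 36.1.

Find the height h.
A = ½·b·h  ⇒  h = 2A/b = 2·36.1/7.4 = 72.2/7.4 ≈ 9.75676

h = 9.757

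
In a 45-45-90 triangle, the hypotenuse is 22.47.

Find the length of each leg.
In a 45-45-90 triangle hypotenuse = leg·√2, so leg = hypotenuse/√2.
Leg = 22.47/√2 ≈ 22.47/1.41421 ≈ 15.8887

Each leg = 15.89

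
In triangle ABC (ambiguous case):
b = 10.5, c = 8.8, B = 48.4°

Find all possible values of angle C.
b/sin(B) = c/sin(C)  ⇒  sin(C) = c·sin(B)/b = 8.8·sin(48.4°)/10.5
sin(48.4°) ≈ 0.747798
sin(C) ≈ 8.8·0.747798/10.5 ≈ 6.58062/10.5 ≈ 0.626726
Candidate 1: C₁ = arcsin(0.626726) ≈ 38.809°  →  A = 180° − 48.4° − 38.809° ≈ 92.791° > 0, valid
Candidate 2: C₂ = 180° − C₁ ≈ 141.191°  →  A = 180° − 48.4° − 141.191° ≈ -9.591° ≤ 0, not a valid triangle

C = 38.81° (one solution)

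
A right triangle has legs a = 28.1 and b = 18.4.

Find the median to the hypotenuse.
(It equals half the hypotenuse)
Hypotenuse c = √(a² + b²) = √(789.61 + 338.56) = √1128.17 ≈ 33.5882
Median to hypotenuse = c/2 ≈ 33.5882/2 ≈ 16.7941

Median = 16.79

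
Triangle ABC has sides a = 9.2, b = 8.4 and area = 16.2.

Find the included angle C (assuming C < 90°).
Area = ½·a·b·sin(C)  ⇒  sin(C) = 2·Area/(a·b) = 2·16.2/(9.2·8.4) = 32.4/77.28 ≈ 0.419255
C = arcsin(0.419255) ≈ 24.7875° (taking the acute solution since C < 90°)

C = 24.79°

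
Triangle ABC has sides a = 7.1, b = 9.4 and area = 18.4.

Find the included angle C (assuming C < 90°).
Area = ½·a·b·sin(C)  ⇒  sin(C) = 2·Area/(a·b) = 2·18.4/(7.1·9.4) = 36.8/66.74 ≈ 0.551393
C = arcsin(0.551393) ≈ 33.4627° (taking the acute solution since C < 90°)

C = 33.46°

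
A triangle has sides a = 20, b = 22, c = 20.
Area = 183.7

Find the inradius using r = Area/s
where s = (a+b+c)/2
s = (20 + 22 + 20)/2 = 62/2 = 31
r = Area/s = 183.7/31 ≈ 5.92581

r = 5.926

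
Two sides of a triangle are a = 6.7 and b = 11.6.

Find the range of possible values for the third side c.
Triangle inequality: |a − b| < c < a + b
|a − b| = |6.7 − 11.6| = 4.9
a + b = 6.7 + 11.6 = 18.3

4.9 < c < 18.3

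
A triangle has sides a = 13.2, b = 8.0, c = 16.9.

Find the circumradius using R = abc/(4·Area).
First find the area with Heron's formula.
s = (13.2 + 8.0 + 16.9)/2 = 19.05
Area = √(s(s−a)(s−b)(s−c)) = √(19.05·5.85·11.05·2.15) ≈ √2647.6 ≈ 51.4548
abc = 13.2·8.0·16.9 = 1784.64
R = abc/(4·Area) ≈ 1784.64/(4·51.4548) = 1784.64/205.819 ≈ 8.67091

R = 8.671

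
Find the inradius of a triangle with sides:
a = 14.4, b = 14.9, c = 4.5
r = Area/s where s is the semi-perimeter.
s = (14.4 + 14.9 + 4.5)/2 = 33.8/2 = 16.9
Area = √(s(s−a)(s−b)(s−c)) = √(16.9·2.5·2·12.4) ≈ √1047.8 ≈ 32.3697
r ≈ 32.3697/16.9 ≈ 1.91537

r = 1.915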